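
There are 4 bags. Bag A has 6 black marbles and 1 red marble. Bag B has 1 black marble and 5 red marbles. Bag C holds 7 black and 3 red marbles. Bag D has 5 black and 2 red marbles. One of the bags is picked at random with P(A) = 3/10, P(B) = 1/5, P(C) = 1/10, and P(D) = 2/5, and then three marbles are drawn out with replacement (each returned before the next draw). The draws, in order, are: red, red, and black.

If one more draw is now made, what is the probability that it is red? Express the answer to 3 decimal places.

0.493

Compute the likelihood of the observed sequence for each case: P(data | bag A) = (1/7)(1/7)(6/7) = 0.017493; P(data | bag B) = (5/6)(5/6)(1/6) = 0.11574; P(data | bag C) = (3/10)(3/10)(7/10) = 0.063; P(data | bag D) = (2/7)(2/7)(5/7) = 0.058309.
Multiplying each by its prior: 3/10 · 0.017493 = 0.0052478, 1/5 · 0.11574 = 0.023148, 1/10 · 0.063 = 0.0063, 2/5 · 0.058309 = 0.023324; summing to 0.05802.
Dividing through by the total gives posterior P(bag A | data) = 0.090449, P(bag B | data) = 0.39897, P(bag C | data) = 0.10858, P(bag D | data) = 0.402.
Averaging over the posterior, P(red next | data) = (1/7)(0.090449) + (5/6)(0.39897) + (3/10)(0.10858) + (2/7)(0.402) = 0.49283.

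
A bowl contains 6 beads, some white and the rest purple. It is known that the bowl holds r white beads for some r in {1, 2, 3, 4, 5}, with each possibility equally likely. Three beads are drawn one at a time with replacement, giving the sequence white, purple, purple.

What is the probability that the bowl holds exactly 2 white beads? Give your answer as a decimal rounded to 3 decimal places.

For each hypothesis, P(data | H) works out to: P(data | r = 1) = (1/6)(5/6)(5/6) = 25/216; P(data | r = 2) = (2/6)(4/6)(4/6) = 4/27; P(data | r = 3) = (3/6)(3/6)(3/6) = 1/8; P(data | r = 4) = (4/6)(2/6)(2/6) = 2/27; P(data | r = 5) = (5/6)(1/6)(1/6) = 5/216.
The prior-weighted likelihoods are 1/5 · 25/216 = 5/216, 1/5 · 4/27 = 4/135, 1/5 · 1/8 = 1/40, 1/5 · 2/27 = 2/135, 1/5 · 5/216 = 1/216; these sum to 7/72.
Therefore the posterior P(r = 2 | data) = (4/135) / (7/72) = 32/105.

0.305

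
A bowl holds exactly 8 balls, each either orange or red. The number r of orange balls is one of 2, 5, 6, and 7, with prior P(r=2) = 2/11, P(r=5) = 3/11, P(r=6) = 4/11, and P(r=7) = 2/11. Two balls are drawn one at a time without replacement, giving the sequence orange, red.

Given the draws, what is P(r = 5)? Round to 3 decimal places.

Under each hypothesis, the probability of the observed sequence is: P(data | r = 2) = (2/8)(6/7) = 3/14; P(data | r = 5) = (5/8)(3/7) = 15/56; P(data | r = 6) = (6/8)(2/7) = 3/14; P(data | r = 7) = (7/8)(1/7) = 1/8.
Weighting by the prior gives 2/11 · 3/14 = 3/77, 3/11 · 15/56 = 45/616, 4/11 · 3/14 = 6/77, 2/11 · 1/8 = 1/44; these sum to 131/616.
By Bayes' rule, P(r = 5 | data) = (45/616) / (131/616) = 45/131.

0.344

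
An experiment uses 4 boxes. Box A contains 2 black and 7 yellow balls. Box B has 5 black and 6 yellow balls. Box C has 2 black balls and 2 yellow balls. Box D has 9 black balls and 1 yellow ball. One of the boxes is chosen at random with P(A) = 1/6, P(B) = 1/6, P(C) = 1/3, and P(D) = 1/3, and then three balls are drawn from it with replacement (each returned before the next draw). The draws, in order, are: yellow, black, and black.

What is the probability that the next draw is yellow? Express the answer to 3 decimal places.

For each hypothesis, P(data | H) works out to: P(data | box A) = (7/9)(2/9)(2/9) = 0.038409; P(data | box B) = (6/11)(5/11)(5/11) = 0.1127; P(data | box C) = (2/4)(2/4)(2/4) = 0.125; P(data | box D) = (1/10)(9/10)(9/10) = 0.081.
The prior-weighted likelihoods are 1/6 · 0.038409 = 0.0064015, 1/6 · 0.1127 = 0.018783, 1/3 · 0.125 = 0.041667, 1/3 · 0.081 = 0.027; with total 0.093851.
Dividing through by the total gives posterior P(box A | data) = 0.068209, P(box B | data) = 0.20014, P(box C | data) = 0.44397, P(box D | data) = 0.28769.
The predictive probability is P(yellow next | data) = (7/9)(0.068209) + (6/11)(0.20014) + (1/2)(0.44397) + (1/10)(0.28769) = 0.41297.

0.413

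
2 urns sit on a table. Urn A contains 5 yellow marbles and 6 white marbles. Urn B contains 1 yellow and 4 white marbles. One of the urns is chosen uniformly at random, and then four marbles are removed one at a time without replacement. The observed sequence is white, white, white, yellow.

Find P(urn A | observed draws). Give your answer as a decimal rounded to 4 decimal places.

Under each hypothesis, the probability of the observed sequence is: P(data | urn A) = (6/11)(5/10)(4/9)(5/8) = 5/66; P(data | urn B) = (4/5)(3/4)(2/3)(1/2) = 1/5.
The prior-weighted likelihoods are 1/2 · 5/66 = 5/132, 1/2 · 1/5 = 1/10; with total 91/660.
Hence P(urn A | data) = (5/132) / (91/660) = 25/91.

0.2747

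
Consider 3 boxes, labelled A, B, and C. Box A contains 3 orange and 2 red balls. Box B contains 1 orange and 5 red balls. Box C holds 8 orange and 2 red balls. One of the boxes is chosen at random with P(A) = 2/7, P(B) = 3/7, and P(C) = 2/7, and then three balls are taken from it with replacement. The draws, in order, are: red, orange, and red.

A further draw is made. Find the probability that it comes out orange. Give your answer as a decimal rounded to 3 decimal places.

Under each hypothesis, the probability of the observed sequence is: P(data | box A) = (2/5)(3/5)(2/5) = 0.096; P(data | box B) = (5/6)(1/6)(5/6) = 0.11574; P(data | box C) = (2/10)(8/10)(2/10) = 0.032.
The prior-weighted likelihoods are 2/7 · 0.096 = 0.027429, 3/7 · 0.11574 = 0.049603, 2/7 · 0.032 = 0.0091429; these sum to 0.086175.
Normalising, the posterior is P(box A | data) = 0.31829, P(box B | data) = 0.57561, P(box C | data) = 0.1061.
Averaging over the posterior, P(orange next | data) = (3/5)(0.31829) + (1/6)(0.57561) + (4/5)(0.1061) = 0.37179.

0.372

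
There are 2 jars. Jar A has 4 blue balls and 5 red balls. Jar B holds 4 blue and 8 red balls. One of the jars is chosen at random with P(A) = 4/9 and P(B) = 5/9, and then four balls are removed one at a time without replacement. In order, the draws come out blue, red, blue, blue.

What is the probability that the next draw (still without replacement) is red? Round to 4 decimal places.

Under each hypothesis, the probability of the observed sequence is: P(data | jar A) = (4/9)(5/8)(3/7)(2/6) = 0.039683; P(data | jar B) = (4/12)(8/11)(3/10)(2/9) = 0.016162.
Multiplying each by its prior: 4/9 · 0.039683 = 0.017637, 5/9 · 0.016162 = 0.0089787; summing to 0.026615.
Dividing through by the total gives posterior P(jar A | data) = 0.66265, P(jar B | data) = 0.33735.
The predictive probability is P(red next | data) = (4/5)(0.66265) + (7/8)(0.33735) = 0.8253.

0.8253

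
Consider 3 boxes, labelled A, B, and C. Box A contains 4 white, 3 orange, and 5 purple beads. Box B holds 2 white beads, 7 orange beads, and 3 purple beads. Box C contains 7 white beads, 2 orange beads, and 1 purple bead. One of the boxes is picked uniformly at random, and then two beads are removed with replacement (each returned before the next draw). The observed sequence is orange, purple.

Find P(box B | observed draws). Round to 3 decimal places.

0.540

For each hypothesis, P(data | H) works out to: P(data | box A) = (3/12)(5/12) = 5/48; P(data | box B) = (7/12)(3/12) = 7/48; P(data | box C) = (2/10)(1/10) = 1/50.
Weighting by the prior gives 1/3 · 5/48 = 5/144, 1/3 · 7/48 = 7/144, 1/3 · 1/50 = 1/150; summing to 9/100.
By Bayes' rule, P(box B | data) = (7/144) / (9/100) = 175/324.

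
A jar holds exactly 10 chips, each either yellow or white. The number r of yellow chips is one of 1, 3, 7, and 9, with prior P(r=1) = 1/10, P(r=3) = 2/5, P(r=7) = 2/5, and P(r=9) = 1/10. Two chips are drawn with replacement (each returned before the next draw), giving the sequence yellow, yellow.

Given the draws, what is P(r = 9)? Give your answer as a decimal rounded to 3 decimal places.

0.258

Compute the likelihood of the observed sequence for each case: P(data | r = 1) = (1/10)(1/10) = 1/100; P(data | r = 3) = (3/10)(3/10) = 9/100; P(data | r = 7) = (7/10)(7/10) = 49/100; P(data | r = 9) = (9/10)(9/10) = 81/100.
Multiplying each by its prior: 1/10 · 1/100 = 1/1000, 2/5 · 9/100 = 9/250, 2/5 · 49/100 = 49/250, 1/10 · 81/100 = 81/1000; with total 157/500.
Hence P(r = 9 | data) = (81/1000) / (157/500) = 81/314.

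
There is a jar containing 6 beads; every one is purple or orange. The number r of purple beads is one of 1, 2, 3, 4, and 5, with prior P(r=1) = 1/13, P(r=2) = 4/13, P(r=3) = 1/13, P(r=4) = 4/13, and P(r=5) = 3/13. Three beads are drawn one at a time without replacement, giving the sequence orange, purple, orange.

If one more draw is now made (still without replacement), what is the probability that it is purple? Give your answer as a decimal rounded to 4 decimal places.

0.4578

For each hypothesis, P(data | H) works out to: P(data | r = 1) = (5/6)(1/5)(4/4) = 1/6; P(data | r = 2) = (4/6)(2/5)(3/4) = 1/5; P(data | r = 3) = (3/6)(3/5)(2/4) = 3/20; P(data | r = 4) = (2/6)(4/5)(1/4) = 1/15; P(data | r = 5) = (1/6)(5/5)(0/4) = 0.
The prior-weighted likelihoods are 1/13 · 1/6 = 1/78, 4/13 · 1/5 = 4/65, 1/13 · 3/20 = 3/260, 4/13 · 1/15 = 4/195, 3/13 · 0 = 0; these sum to 83/780.
The posterior is then P(r = 1 | data) = 10/83, P(r = 2 | data) = 48/83, P(r = 3 | data) = 9/83, P(r = 4 | data) = 16/83, P(r = 5 | data) = 0.
The predictive probability is P(purple next | data) = (0)(10/83) + (1/3)(48/83) + (2/3)(9/83) + (1)(16/83) = 38/83.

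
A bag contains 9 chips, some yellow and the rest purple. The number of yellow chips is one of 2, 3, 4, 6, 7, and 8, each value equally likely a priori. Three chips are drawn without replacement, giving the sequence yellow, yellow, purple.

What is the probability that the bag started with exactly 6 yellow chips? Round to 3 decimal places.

0.265

For each hypothesis, P(data | H) works out to: P(data | r = 2) = (2/9)(1/8)(7/7) = 1/36; P(data | r = 3) = (3/9)(2/8)(6/7) = 1/14; P(data | r = 4) = (4/9)(3/8)(5/7) = 5/42; P(data | r = 6) = (6/9)(5/8)(3/7) = 5/28; P(data | r = 7) = (7/9)(6/8)(2/7) = 1/6; P(data | r = 8) = (8/9)(7/8)(1/7) = 1/9.
The prior-weighted likelihoods are 1/6 · 1/36 = 1/216, 1/6 · 1/14 = 1/84, 1/6 · 5/42 = 5/252, 1/6 · 5/28 = 5/168, 1/6 · 1/6 = 1/36, 1/6 · 1/9 = 1/54; these sum to 85/756.
Therefore the posterior P(r = 6 | data) = (5/168) / (85/756) = 9/34.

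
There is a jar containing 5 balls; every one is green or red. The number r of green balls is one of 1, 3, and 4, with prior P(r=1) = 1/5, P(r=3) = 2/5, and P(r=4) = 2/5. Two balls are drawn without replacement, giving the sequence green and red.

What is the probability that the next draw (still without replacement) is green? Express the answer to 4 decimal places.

0.6667

The likelihood of the observed sequence under each hypothesis: P(data | r = 1) = (1/5)(4/4) = 1/5; P(data | r = 3) = (3/5)(2/4) = 3/10; P(data | r = 4) = (4/5)(1/4) = 1/5.
The prior-weighted likelihoods are 1/5 · 1/5 = 1/25, 2/5 · 3/10 = 3/25, 2/5 · 1/5 = 2/25; with total 6/25.
The posterior is then P(r = 1 | data) = 1/6, P(r = 3 | data) = 1/2, P(r = 4 | data) = 1/3.
Averaging over the posterior, P(green next | data) = (0)(1/6) + (2/3)(1/2) + (1)(1/3) = 2/3.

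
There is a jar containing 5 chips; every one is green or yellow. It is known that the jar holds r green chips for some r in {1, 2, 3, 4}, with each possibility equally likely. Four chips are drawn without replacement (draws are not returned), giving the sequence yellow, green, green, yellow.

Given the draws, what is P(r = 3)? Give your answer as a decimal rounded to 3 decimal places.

The likelihood of the observed sequence under each hypothesis: P(data | r = 1) = (4/5)(1/4)(0/3) = 0; P(data | r = 2) = (3/5)(2/4)(1/3)(2/2) = 1/10; P(data | r = 3) = (2/5)(3/4)(2/3)(1/2) = 1/10; P(data | r = 4) = (1/5)(4/4)(3/3)(0/2) = 0.
The prior-weighted likelihoods are 1/4 · 0 = 0, 1/4 · 1/10 = 1/40, 1/4 · 1/10 = 1/40, 1/4 · 0 = 0; with total 1/20.
So P(r = 3 | data) = (1/40) / (1/20) = 1/2.

0.500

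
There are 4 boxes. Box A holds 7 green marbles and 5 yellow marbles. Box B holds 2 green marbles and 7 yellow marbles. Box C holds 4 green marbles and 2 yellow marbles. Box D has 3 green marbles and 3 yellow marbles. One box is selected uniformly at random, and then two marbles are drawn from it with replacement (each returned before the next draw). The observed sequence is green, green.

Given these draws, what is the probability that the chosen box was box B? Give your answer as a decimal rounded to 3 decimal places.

0.046

The likelihood of the observed sequence under each hypothesis: P(data | box A) = (7/12)(7/12) = 0.34028; P(data | box B) = (2/9)(2/9) = 0.049383; P(data | box C) = (4/6)(4/6) = 0.44444; P(data | box D) = (3/6)(3/6) = 0.25.
The prior-weighted likelihoods are 1/4 · 0.34028 = 0.085069, 1/4 · 0.049383 = 0.012346, 1/4 · 0.44444 = 0.11111, 1/4 · 0.25 = 0.0625; summing to 0.27103.
So P(box B | data) = (0.012346) / (0.27103) = 0.045552.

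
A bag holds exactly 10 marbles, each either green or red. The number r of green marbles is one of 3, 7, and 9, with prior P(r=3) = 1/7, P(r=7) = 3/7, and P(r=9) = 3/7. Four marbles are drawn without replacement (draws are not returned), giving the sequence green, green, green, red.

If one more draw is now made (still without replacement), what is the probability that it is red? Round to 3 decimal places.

Compute the likelihood of the observed sequence for each case: P(data | r = 3) = (3/10)(2/9)(1/8)(7/7) = 1/120; P(data | r = 7) = (7/10)(6/9)(5/8)(3/7) = 1/8; P(data | r = 9) = (9/10)(8/9)(7/8)(1/7) = 1/10.
Weighting by the prior gives 1/7 · 1/120 = 1/840, 3/7 · 1/8 = 3/56, 3/7 · 1/10 = 3/70; with total 41/420.
Dividing through by the total gives posterior P(r = 3 | data) = 1/82, P(r = 7 | data) = 45/82, P(r = 9 | data) = 18/41.
The predictive probability is P(red next | data) = (1)(1/82) + (1/3)(45/82) + (0)(18/41) = 8/41.

0.195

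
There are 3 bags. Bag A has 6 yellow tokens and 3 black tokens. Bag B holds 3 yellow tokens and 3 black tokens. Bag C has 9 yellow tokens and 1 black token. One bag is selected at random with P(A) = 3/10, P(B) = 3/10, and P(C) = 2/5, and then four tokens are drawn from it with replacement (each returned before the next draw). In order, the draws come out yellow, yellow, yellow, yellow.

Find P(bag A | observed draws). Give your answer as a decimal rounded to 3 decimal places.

The likelihood of the observed sequence under each hypothesis: P(data | bag A) = (6/9)(6/9)(6/9)(6/9) = 0.19753; P(data | bag B) = (3/6)(3/6)(3/6)(3/6) = 0.0625; P(data | bag C) = (9/10)(9/10)(9/10)(9/10) = 0.6561.
Multiplying each by its prior: 3/10 · 0.19753 = 0.059259, 3/10 · 0.0625 = 0.01875, 2/5 · 0.6561 = 0.26244; these sum to 0.34045.
By Bayes' rule, P(bag A | data) = (0.059259) / (0.34045) = 0.17406.

0.174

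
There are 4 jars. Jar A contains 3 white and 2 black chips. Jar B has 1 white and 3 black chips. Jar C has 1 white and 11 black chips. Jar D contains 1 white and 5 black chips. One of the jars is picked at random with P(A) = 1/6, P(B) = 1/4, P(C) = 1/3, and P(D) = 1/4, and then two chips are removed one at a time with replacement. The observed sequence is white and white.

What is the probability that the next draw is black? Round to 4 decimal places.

0.5140

The likelihood of the observed sequence under each hypothesis: P(data | jar A) = (3/5)(3/5) = 0.36; P(data | jar B) = (1/4)(1/4) = 0.0625; P(data | jar C) = (1/12)(1/12) = 0.0069444; P(data | jar D) = (1/6)(1/6) = 0.027778.
Weighting by the prior gives 1/6 · 0.36 = 0.06, 1/4 · 0.0625 = 0.015625, 1/3 · 0.0069444 = 0.0023148, 1/4 · 0.027778 = 0.0069444; summing to 0.084884.
Normalising, the posterior is P(jar A | data) = 0.70684, P(jar B | data) = 0.18407, P(jar C | data) = 0.02727, P(jar D | data) = 0.081811.
The predictive probability is P(black next | data) = (2/5)(0.70684) + (3/4)(0.18407) + (11/12)(0.02727) + (5/6)(0.081811) = 0.51397.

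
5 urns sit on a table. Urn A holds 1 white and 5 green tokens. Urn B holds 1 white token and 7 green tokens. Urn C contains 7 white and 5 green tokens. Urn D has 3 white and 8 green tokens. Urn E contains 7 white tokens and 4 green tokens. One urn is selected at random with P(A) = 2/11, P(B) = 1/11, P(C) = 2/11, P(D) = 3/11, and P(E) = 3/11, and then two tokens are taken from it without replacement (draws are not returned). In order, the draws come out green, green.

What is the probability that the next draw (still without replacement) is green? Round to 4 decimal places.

For each hypothesis, P(data | H) works out to: P(data | urn A) = (5/6)(4/5) = 0.66667; P(data | urn B) = (7/8)(6/7) = 0.75; P(data | urn C) = (5/12)(4/11) = 0.15152; P(data | urn D) = (8/11)(7/10) = 0.50909; P(data | urn E) = (4/11)(3/10) = 0.10909.
The prior-weighted likelihoods are 2/11 · 0.66667 = 0.12121, 1/11 · 0.75 = 0.068182, 2/11 · 0.15152 = 0.027548, 3/11 · 0.50909 = 0.13884, 3/11 · 0.10909 = 0.029752; summing to 0.38554.
Normalising, the posterior is P(urn A | data) = 0.3144, P(urn B | data) = 0.17685, P(urn C | data) = 0.071454, P(urn D | data) = 0.36013, P(urn E | data) = 0.07717.
So P(green next | data) = Σ P(green next | H) P(H | data) = (3/4)(0.3144) + (5/6)(0.17685) + (3/10)(0.071454) + (2/3)(0.36013) + (2/9)(0.07717) = 0.66184.

0.6618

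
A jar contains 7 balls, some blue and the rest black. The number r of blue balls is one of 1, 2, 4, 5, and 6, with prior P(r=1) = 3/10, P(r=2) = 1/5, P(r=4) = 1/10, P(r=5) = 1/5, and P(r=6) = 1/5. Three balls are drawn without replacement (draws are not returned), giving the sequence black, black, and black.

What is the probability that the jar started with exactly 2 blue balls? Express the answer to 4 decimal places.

For each hypothesis, P(data | H) works out to: P(data | r = 1) = (6/7)(5/6)(4/5) = 4/7; P(data | r = 2) = (5/7)(4/6)(3/5) = 2/7; P(data | r = 4) = (3/7)(2/6)(1/5) = 1/35; P(data | r = 5) = (2/7)(1/6)(0/5) = 0; P(data | r = 6) = (1/7)(0/6) = 0.
Multiplying each by its prior: 3/10 · 4/7 = 6/35, 1/5 · 2/7 = 2/35, 1/10 · 1/35 = 1/350, 1/5 · 0 = 0, 1/5 · 0 = 0; with total 81/350.
By Bayes' rule, P(r = 2 | data) = (2/35) / (81/350) = 20/81.

0.2469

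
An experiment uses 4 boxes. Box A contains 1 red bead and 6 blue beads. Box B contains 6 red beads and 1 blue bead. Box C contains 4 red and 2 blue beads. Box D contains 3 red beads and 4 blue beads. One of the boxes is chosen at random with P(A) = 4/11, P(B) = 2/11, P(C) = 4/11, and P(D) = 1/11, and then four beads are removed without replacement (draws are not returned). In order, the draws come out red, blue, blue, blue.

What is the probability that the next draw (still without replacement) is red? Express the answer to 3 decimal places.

0.087

The likelihood of the observed sequence under each hypothesis: P(data | box A) = (1/7)(6/6)(5/5)(4/4) = 1/7; P(data | box B) = (6/7)(1/6)(0/5) = 0; P(data | box C) = (4/6)(2/5)(1/4)(0/3) = 0; P(data | box D) = (3/7)(4/6)(3/5)(2/4) = 3/35.
The prior-weighted likelihoods are 4/11 · 1/7 = 4/77, 2/11 · 0 = 0, 4/11 · 0 = 0, 1/11 · 3/35 = 3/385; with total 23/385.
Normalising, the posterior is P(box A | data) = 20/23, P(box B | data) = 0, P(box C | data) = 0, P(box D | data) = 3/23.
Averaging over the posterior, P(red next | data) = (0)(20/23) + (2/3)(3/23) = 2/23.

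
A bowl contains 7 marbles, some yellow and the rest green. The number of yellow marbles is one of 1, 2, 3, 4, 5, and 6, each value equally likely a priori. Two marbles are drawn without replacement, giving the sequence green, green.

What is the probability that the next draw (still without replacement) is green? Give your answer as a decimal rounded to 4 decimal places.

0.6000

Under each hypothesis, the probability of the observed sequence is: P(data | r = 1) = (6/7)(5/6) = 5/7; P(data | r = 2) = (5/7)(4/6) = 10/21; P(data | r = 3) = (4/7)(3/6) = 2/7; P(data | r = 4) = (3/7)(2/6) = 1/7; P(data | r = 5) = (2/7)(1/6) = 1/21; P(data | r = 6) = (1/7)(0/6) = 0.
Multiplying each by its prior: 1/6 · 5/7 = 5/42, 1/6 · 10/21 = 5/63, 1/6 · 2/7 = 1/21, 1/6 · 1/7 = 1/42, 1/6 · 1/21 = 1/126, 1/6 · 0 = 0; these sum to 5/18.
Normalising, the posterior is P(r = 1 | data) = 3/7, P(r = 2 | data) = 2/7, P(r = 3 | data) = 6/35, P(r = 4 | data) = 3/35, P(r = 5 | data) = 1/35, P(r = 6 | data) = 0.
The predictive probability is P(green next | data) = (4/5)(3/7) + (3/5)(2/7) + (2/5)(6/35) + (1/5)(3/35) + (0)(1/35) = 3/5.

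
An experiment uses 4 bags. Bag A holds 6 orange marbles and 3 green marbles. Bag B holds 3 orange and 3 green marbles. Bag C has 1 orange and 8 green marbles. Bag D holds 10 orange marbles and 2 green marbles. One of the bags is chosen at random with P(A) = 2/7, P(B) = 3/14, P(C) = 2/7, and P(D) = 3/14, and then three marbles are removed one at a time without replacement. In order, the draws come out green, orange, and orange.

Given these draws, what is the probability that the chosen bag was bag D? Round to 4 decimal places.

Compute the likelihood of the observed sequence for each case: P(data | bag A) = (3/9)(6/8)(5/7) = 0.17857; P(data | bag B) = (3/6)(3/5)(2/4) = 0.15; P(data | bag C) = (8/9)(1/8)(0/7) = 0; P(data | bag D) = (2/12)(10/11)(9/10) = 0.13636.
Multiplying each by its prior: 2/7 · 0.17857 = 0.05102, 3/14 · 0.15 = 0.032143, 2/7 · 0 = 0, 3/14 · 0.13636 = 0.029221; with total 0.11238.
Therefore the posterior P(bag D | data) = (0.029221) / (0.11238) = 0.26001.

0.2600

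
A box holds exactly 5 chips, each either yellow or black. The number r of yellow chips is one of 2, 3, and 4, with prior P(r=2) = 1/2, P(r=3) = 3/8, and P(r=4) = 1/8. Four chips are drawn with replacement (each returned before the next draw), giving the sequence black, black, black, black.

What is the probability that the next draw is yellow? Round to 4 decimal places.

0.4268

Under each hypothesis, the probability of the observed sequence is: P(data | r = 2) = (3/5)(3/5)(3/5)(3/5) = 0.1296; P(data | r = 3) = (2/5)(2/5)(2/5)(2/5) = 0.0256; P(data | r = 4) = (1/5)(1/5)(1/5)(1/5) = 0.0016.
The prior-weighted likelihoods are 1/2 · 0.1296 = 0.0648, 3/8 · 0.0256 = 0.0096, 1/8 · 0.0016 = 0.0002; these sum to 0.0746.
Dividing through by the total gives posterior P(r = 2 | data) = 0.86863, P(r = 3 | data) = 0.12869, P(r = 4 | data) = 0.002681.
So P(yellow next | data) = Σ P(yellow next | H) P(H | data) = (2/5)(0.86863) + (3/5)(0.12869) + (4/5)(0.002681) = 0.42681.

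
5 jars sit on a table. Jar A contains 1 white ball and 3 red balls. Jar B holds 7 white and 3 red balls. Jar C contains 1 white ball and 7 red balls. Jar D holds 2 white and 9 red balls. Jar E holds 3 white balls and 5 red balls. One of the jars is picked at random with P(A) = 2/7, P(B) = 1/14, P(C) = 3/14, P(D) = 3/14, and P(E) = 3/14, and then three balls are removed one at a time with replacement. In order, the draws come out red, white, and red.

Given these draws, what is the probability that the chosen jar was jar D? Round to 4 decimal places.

Compute the likelihood of the observed sequence for each case: P(data | jar A) = (3/4)(1/4)(3/4) = 0.14062; P(data | jar B) = (3/10)(7/10)(3/10) = 0.063; P(data | jar C) = (7/8)(1/8)(7/8) = 0.095703; P(data | jar D) = (9/11)(2/11)(9/11) = 0.12171; P(data | jar E) = (5/8)(3/8)(5/8) = 0.14648.
Weighting by the prior gives 2/7 · 0.14062 = 0.040179, 1/14 · 0.063 = 0.0045, 3/14 · 0.095703 = 0.020508, 3/14 · 0.12171 = 0.026081, 3/14 · 0.14648 = 0.03139; these sum to 0.12266.
So P(jar D | data) = (0.026081) / (0.12266) = 0.21264.

0.2126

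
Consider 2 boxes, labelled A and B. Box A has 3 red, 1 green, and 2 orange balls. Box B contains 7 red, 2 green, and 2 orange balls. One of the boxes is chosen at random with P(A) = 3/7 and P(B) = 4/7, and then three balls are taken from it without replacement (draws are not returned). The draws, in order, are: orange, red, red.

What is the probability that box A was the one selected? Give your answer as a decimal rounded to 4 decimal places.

Under each hypothesis, the probability of the observed sequence is: P(data | box A) = (2/6)(3/5)(2/4) = 0.1; P(data | box B) = (2/11)(7/10)(6/9) = 0.084848.
The prior-weighted likelihoods are 3/7 · 0.1 = 0.042857, 4/7 · 0.084848 = 0.048485; summing to 0.091342.
Hence P(box A | data) = (0.042857) / (0.091342) = 0.46919.

0.4692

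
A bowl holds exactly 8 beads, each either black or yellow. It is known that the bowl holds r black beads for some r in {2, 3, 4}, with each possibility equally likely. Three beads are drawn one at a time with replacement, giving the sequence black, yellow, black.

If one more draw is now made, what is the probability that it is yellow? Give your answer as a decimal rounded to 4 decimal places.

Under each hypothesis, the probability of the observed sequence is: P(data | r = 2) = (2/8)(6/8)(2/8) = 0.046875; P(data | r = 3) = (3/8)(5/8)(3/8) = 0.087891; P(data | r = 4) = (4/8)(4/8)(4/8) = 0.125.
The prior-weighted likelihoods are 1/3 · 0.046875 = 0.015625, 1/3 · 0.087891 = 0.029297, 1/3 · 0.125 = 0.041667; with total 0.086589.
Dividing through by the total gives posterior P(r = 2 | data) = 0.18045, P(r = 3 | data) = 0.33835, P(r = 4 | data) = 0.4812.
The predictive probability is P(yellow next | data) = (3/4)(0.18045) + (5/8)(0.33835) + (1/2)(0.4812) = 0.58741.

0.5874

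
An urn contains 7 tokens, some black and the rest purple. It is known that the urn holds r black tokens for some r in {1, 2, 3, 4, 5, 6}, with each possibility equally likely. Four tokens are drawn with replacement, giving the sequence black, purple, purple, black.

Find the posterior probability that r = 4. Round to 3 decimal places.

0.257

The likelihood of the observed sequence under each hypothesis: P(data | r = 1) = (1/7)(6/7)(6/7)(1/7) = 0.014994; P(data | r = 2) = (2/7)(5/7)(5/7)(2/7) = 0.041649; P(data | r = 3) = (3/7)(4/7)(4/7)(3/7) = 0.059975; P(data | r = 4) = (4/7)(3/7)(3/7)(4/7) = 0.059975; P(data | r = 5) = (5/7)(2/7)(2/7)(5/7) = 0.041649; P(data | r = 6) = (6/7)(1/7)(1/7)(6/7) = 0.014994.
Weighting by the prior gives 1/6 · 0.014994 = 0.002499, 1/6 · 0.041649 = 0.0069416, 1/6 · 0.059975 = 0.0099958, 1/6 · 0.059975 = 0.0099958, 1/6 · 0.041649 = 0.0069416, 1/6 · 0.014994 = 0.002499; these sum to 0.038873.
Hence P(r = 4 | data) = (0.0099958) / (0.038873) = 0.25714.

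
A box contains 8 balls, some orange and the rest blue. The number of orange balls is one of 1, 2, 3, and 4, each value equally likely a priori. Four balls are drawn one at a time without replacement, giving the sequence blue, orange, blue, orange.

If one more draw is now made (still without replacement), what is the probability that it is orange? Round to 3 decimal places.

0.315

Under each hypothesis, the probability of the observed sequence is: P(data | r = 1) = (7/8)(1/7)(6/6)(0/5) = 0; P(data | r = 2) = (6/8)(2/7)(5/6)(1/5) = 1/28; P(data | r = 3) = (5/8)(3/7)(4/6)(2/5) = 1/14; P(data | r = 4) = (4/8)(4/7)(3/6)(3/5) = 3/35.
Multiplying each by its prior: 1/4 · 0 = 0, 1/4 · 1/28 = 1/112, 1/4 · 1/14 = 1/56, 1/4 · 3/35 = 3/140; with total 27/560.
Normalising, the posterior is P(r = 1 | data) = 0, P(r = 2 | data) = 5/27, P(r = 3 | data) = 10/27, P(r = 4 | data) = 4/9.
Averaging over the posterior, P(orange next | data) = (0)(5/27) + (1/4)(10/27) + (1/2)(4/9) = 17/54.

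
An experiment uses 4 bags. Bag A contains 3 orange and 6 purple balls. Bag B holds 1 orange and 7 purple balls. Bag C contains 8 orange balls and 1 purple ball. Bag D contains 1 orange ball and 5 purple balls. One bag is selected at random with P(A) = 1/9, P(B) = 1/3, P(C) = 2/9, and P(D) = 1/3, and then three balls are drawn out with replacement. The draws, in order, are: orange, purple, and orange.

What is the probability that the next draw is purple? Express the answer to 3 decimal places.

The likelihood of the observed sequence under each hypothesis: P(data | bag A) = (3/9)(6/9)(3/9) = 0.074074; P(data | bag B) = (1/8)(7/8)(1/8) = 0.013672; P(data | bag C) = (8/9)(1/9)(8/9) = 0.087791; P(data | bag D) = (1/6)(5/6)(1/6) = 0.023148.
The prior-weighted likelihoods are 1/9 · 0.074074 = 0.0082305, 1/3 · 0.013672 = 0.0045573, 2/9 · 0.087791 = 0.019509, 1/3 · 0.023148 = 0.007716; summing to 0.040013.
Normalising, the posterior is P(bag A | data) = 0.20569, P(bag B | data) = 0.1139, P(bag C | data) = 0.48757, P(bag D | data) = 0.19284.
So P(purple next | data) = Σ P(purple next | H) P(H | data) = (2/3)(0.20569) + (7/8)(0.1139) + (1/9)(0.48757) + (5/6)(0.19284) = 0.45166.

0.452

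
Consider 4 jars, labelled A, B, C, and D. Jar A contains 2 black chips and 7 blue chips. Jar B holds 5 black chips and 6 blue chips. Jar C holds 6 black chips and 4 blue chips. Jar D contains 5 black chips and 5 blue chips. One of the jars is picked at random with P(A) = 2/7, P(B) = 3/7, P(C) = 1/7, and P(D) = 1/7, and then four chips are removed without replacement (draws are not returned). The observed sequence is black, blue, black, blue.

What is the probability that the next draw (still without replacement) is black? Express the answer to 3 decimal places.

0.426

The likelihood of the observed sequence under each hypothesis: P(data | jar A) = (2/9)(7/8)(1/7)(6/6) = 0.027778; P(data | jar B) = (5/11)(6/10)(4/9)(5/8) = 0.075758; P(data | jar C) = (6/10)(4/9)(5/8)(3/7) = 0.071429; P(data | jar D) = (5/10)(5/9)(4/8)(4/7) = 0.079365.
Multiplying each by its prior: 2/7 · 0.027778 = 0.0079365, 3/7 · 0.075758 = 0.032468, 1/7 · 0.071429 = 0.010204, 1/7 · 0.079365 = 0.011338; these sum to 0.061946.
The posterior is then P(jar A | data) = 0.12812, P(jar B | data) = 0.52413, P(jar C | data) = 0.16473, P(jar D | data) = 0.18303.
The predictive probability is P(black next | data) = (0)(0.12812) + (3/7)(0.52413) + (2/3)(0.16473) + (1/2)(0.18303) = 0.42596.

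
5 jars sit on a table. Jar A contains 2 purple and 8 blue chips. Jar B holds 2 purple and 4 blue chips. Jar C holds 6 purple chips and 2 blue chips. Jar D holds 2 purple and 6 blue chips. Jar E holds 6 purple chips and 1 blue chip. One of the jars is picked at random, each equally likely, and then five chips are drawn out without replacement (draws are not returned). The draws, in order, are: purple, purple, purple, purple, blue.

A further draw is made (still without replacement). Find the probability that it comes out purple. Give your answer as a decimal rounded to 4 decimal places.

0.8571

Compute the likelihood of the observed sequence for each case: P(data | jar A) = (2/10)(1/9)(0/8) = 0; P(data | jar B) = (2/6)(1/5)(0/4) = 0; P(data | jar C) = (6/8)(5/7)(4/6)(3/5)(2/4) = 3/28; P(data | jar D) = (2/8)(1/7)(0/6) = 0; P(data | jar E) = (6/7)(5/6)(4/5)(3/4)(1/3) = 1/7.
Multiplying each by its prior: 1/5 · 0 = 0, 1/5 · 0 = 0, 1/5 · 3/28 = 3/140, 1/5 · 0 = 0, 1/5 · 1/7 = 1/35; these sum to 1/20.
Normalising, the posterior is P(jar A | data) = 0, P(jar B | data) = 0, P(jar C | data) = 3/7, P(jar D | data) = 0, P(jar E | data) = 4/7.
Averaging over the posterior, P(purple next | data) = (2/3)(3/7) + (1)(4/7) = 6/7.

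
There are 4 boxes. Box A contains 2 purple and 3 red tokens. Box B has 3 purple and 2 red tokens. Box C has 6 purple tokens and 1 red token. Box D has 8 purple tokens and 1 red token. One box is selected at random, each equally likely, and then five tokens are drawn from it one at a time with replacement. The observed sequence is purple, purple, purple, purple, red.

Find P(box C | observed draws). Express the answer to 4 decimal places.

0.3609

Compute the likelihood of the observed sequence for each case: P(data | box A) = (2/5)(2/5)(2/5)(2/5)(3/5) = 0.01536; P(data | box B) = (3/5)(3/5)(3/5)(3/5)(2/5) = 0.05184; P(data | box C) = (6/7)(6/7)(6/7)(6/7)(1/7) = 0.077111; P(data | box D) = (8/9)(8/9)(8/9)(8/9)(1/9) = 0.069366.
The prior-weighted likelihoods are 1/4 · 0.01536 = 0.00384, 1/4 · 0.05184 = 0.01296, 1/4 · 0.077111 = 0.019278, 1/4 · 0.069366 = 0.017342; summing to 0.053419.
Therefore the posterior P(box C | data) = (0.019278) / (0.053419) = 0.36088.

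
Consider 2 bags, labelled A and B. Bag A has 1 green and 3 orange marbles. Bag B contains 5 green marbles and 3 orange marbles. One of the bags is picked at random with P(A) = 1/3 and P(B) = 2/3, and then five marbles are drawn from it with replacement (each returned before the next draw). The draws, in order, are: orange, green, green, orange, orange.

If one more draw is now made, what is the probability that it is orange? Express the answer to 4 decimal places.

0.5213

For each hypothesis, P(data | H) works out to: P(data | bag A) = (3/4)(1/4)(1/4)(3/4)(3/4) = 0.026367; P(data | bag B) = (3/8)(5/8)(5/8)(3/8)(3/8) = 0.020599.
Weighting by the prior gives 1/3 · 0.026367 = 0.0087891, 2/3 · 0.020599 = 0.013733; summing to 0.022522.
Dividing through by the total gives posterior P(bag A | data) = 0.39024, P(bag B | data) = 0.60976.
The predictive probability is P(orange next | data) = (3/4)(0.39024) + (3/8)(0.60976) = 0.52134.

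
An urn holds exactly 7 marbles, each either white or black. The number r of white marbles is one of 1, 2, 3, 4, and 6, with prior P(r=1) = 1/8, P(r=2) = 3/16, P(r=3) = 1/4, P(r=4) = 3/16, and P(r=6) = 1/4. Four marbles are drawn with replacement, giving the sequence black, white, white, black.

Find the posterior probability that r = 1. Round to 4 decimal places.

For each hypothesis, P(data | H) works out to: P(data | r = 1) = (6/7)(1/7)(1/7)(6/7) = 0.014994; P(data | r = 2) = (5/7)(2/7)(2/7)(5/7) = 0.041649; P(data | r = 3) = (4/7)(3/7)(3/7)(4/7) = 0.059975; P(data | r = 4) = (3/7)(4/7)(4/7)(3/7) = 0.059975; P(data | r = 6) = (1/7)(6/7)(6/7)(1/7) = 0.014994.
Multiplying each by its prior: 1/8 · 0.014994 = 0.0018742, 3/16 · 0.041649 = 0.0078092, 1/4 · 0.059975 = 0.014994, 3/16 · 0.059975 = 0.011245, 1/4 · 0.014994 = 0.0037484; with total 0.039671.
By Bayes' rule, P(r = 1 | data) = (0.0018742) / (0.039671) = 0.047244.

0.0472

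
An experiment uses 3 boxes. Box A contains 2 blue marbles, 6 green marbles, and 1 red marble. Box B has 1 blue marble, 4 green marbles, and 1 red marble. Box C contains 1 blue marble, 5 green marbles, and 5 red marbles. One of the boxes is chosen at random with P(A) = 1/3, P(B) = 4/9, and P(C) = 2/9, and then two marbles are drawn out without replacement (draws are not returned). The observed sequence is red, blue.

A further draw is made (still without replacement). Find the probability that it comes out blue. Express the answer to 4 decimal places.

0.0387

Compute the likelihood of the observed sequence for each case: P(data | box A) = (1/9)(2/8) = 0.027778; P(data | box B) = (1/6)(1/5) = 0.033333; P(data | box C) = (5/11)(1/10) = 0.045455.
Multiplying each by its prior: 1/3 · 0.027778 = 0.0092593, 4/9 · 0.033333 = 0.014815, 2/9 · 0.045455 = 0.010101; summing to 0.034175.
Normalising, the posterior is P(box A | data) = 0.27094, P(box B | data) = 0.4335, P(box C | data) = 0.29557.
The predictive probability is P(blue next | data) = (1/7)(0.27094) + (0)(0.4335) + (0)(0.29557) = 0.038705.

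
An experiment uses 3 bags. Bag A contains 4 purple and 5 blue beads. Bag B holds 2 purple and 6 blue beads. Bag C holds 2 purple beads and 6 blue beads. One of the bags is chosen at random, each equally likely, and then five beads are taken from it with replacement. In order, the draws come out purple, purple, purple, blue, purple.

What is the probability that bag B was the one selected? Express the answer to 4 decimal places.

0.1064

Under each hypothesis, the probability of the observed sequence is: P(data | bag A) = (4/9)(4/9)(4/9)(5/9)(4/9) = 0.021677; P(data | bag B) = (2/8)(2/8)(2/8)(6/8)(2/8) = 0.0029297; P(data | bag C) = (2/8)(2/8)(2/8)(6/8)(2/8) = 0.0029297.
Weighting by the prior gives 1/3 · 0.021677 = 0.0072256, 1/3 · 0.0029297 = 0.00097656, 1/3 · 0.0029297 = 0.00097656; these sum to 0.0091788.
Therefore the posterior P(bag B | data) = (0.00097656) / (0.0091788) = 0.10639.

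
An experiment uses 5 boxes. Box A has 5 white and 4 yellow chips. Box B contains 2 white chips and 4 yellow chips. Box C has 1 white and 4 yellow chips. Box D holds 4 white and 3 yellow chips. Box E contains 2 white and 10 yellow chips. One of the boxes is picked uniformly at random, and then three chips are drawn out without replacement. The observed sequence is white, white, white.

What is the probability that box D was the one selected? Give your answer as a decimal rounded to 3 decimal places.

Compute the likelihood of the observed sequence for each case: P(data | box A) = (5/9)(4/8)(3/7) = 5/42; P(data | box B) = (2/6)(1/5)(0/4) = 0; P(data | box C) = (1/5)(0/4) = 0; P(data | box D) = (4/7)(3/6)(2/5) = 4/35; P(data | box E) = (2/12)(1/11)(0/10) = 0.
Multiplying each by its prior: 1/5 · 5/42 = 1/42, 1/5 · 0 = 0, 1/5 · 0 = 0, 1/5 · 4/35 = 4/175, 1/5 · 0 = 0; these sum to 7/150.
So P(box D | data) = (4/175) / (7/150) = 24/49.

0.490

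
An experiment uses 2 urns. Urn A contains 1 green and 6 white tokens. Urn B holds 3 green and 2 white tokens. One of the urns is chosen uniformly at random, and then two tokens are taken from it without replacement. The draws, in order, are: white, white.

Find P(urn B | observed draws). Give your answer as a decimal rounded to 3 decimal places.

0.123

Compute the likelihood of the observed sequence for each case: P(data | urn A) = (6/7)(5/6) = 5/7; P(data | urn B) = (2/5)(1/4) = 1/10.
Multiplying each by its prior: 1/2 · 5/7 = 5/14, 1/2 · 1/10 = 1/20; summing to 57/140.
Therefore the posterior P(urn B | data) = (1/20) / (57/140) = 7/57.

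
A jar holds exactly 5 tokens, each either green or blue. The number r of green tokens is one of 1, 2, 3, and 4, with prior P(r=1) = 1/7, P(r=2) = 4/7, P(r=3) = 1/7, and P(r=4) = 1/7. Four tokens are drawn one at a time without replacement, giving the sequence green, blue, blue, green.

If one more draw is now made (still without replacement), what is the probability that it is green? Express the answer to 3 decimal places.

0.200

Under each hypothesis, the probability of the observed sequence is: P(data | r = 1) = (1/5)(4/4)(3/3)(0/2) = 0; P(data | r = 2) = (2/5)(3/4)(2/3)(1/2) = 1/10; P(data | r = 3) = (3/5)(2/4)(1/3)(2/2) = 1/10; P(data | r = 4) = (4/5)(1/4)(0/3) = 0.
Multiplying each by its prior: 1/7 · 0 = 0, 4/7 · 1/10 = 2/35, 1/7 · 1/10 = 1/70, 1/7 · 0 = 0; these sum to 1/14.
Normalising, the posterior is P(r = 1 | data) = 0, P(r = 2 | data) = 4/5, P(r = 3 | data) = 1/5, P(r = 4 | data) = 0.
The predictive probability is P(green next | data) = (0)(4/5) + (1)(1/5) = 1/5.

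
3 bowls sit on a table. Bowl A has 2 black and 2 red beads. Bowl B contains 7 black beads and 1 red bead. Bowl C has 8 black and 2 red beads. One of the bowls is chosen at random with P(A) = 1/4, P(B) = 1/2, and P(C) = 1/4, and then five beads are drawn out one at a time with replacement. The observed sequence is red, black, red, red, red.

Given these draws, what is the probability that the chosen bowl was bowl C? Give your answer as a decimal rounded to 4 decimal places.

Under each hypothesis, the probability of the observed sequence is: P(data | bowl A) = (2/4)(2/4)(2/4)(2/4)(2/4) = 0.03125; P(data | bowl B) = (1/8)(7/8)(1/8)(1/8)(1/8) = 0.00021362; P(data | bowl C) = (2/10)(8/10)(2/10)(2/10)(2/10) = 0.00128.
The prior-weighted likelihoods are 1/4 · 0.03125 = 0.0078125, 1/2 · 0.00021362 = 0.00010681, 1/4 · 0.00128 = 0.00032; with total 0.0082393.
By Bayes' rule, P(bowl C | data) = (0.00032) / (0.0082393) = 0.038838.

0.0388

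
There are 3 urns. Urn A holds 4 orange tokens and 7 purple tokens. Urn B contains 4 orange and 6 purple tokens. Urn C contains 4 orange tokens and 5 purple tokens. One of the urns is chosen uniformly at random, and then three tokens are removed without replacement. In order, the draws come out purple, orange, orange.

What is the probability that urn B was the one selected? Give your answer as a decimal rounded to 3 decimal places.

0.329

Compute the likelihood of the observed sequence for each case: P(data | urn A) = (7/11)(4/10)(3/9) = 14/165; P(data | urn B) = (6/10)(4/9)(3/8) = 1/10; P(data | urn C) = (5/9)(4/8)(3/7) = 5/42.
The prior-weighted likelihoods are 1/3 · 14/165 = 14/495, 1/3 · 1/10 = 1/30, 1/3 · 5/42 = 5/126; summing to 39/385.
Hence P(urn B | data) = (1/30) / (39/385) = 77/234.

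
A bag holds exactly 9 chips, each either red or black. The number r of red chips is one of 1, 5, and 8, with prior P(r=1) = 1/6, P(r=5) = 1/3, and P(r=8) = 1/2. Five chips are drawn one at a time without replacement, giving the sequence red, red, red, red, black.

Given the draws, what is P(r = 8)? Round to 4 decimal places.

0.8400

The likelihood of the observed sequence under each hypothesis: P(data | r = 1) = (1/9)(0/8) = 0; P(data | r = 5) = (5/9)(4/8)(3/7)(2/6)(4/5) = 2/63; P(data | r = 8) = (8/9)(7/8)(6/7)(5/6)(1/5) = 1/9.
The prior-weighted likelihoods are 1/6 · 0 = 0, 1/3 · 2/63 = 2/189, 1/2 · 1/9 = 1/18; these sum to 25/378.
So P(r = 8 | data) = (1/18) / (25/378) = 21/25.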